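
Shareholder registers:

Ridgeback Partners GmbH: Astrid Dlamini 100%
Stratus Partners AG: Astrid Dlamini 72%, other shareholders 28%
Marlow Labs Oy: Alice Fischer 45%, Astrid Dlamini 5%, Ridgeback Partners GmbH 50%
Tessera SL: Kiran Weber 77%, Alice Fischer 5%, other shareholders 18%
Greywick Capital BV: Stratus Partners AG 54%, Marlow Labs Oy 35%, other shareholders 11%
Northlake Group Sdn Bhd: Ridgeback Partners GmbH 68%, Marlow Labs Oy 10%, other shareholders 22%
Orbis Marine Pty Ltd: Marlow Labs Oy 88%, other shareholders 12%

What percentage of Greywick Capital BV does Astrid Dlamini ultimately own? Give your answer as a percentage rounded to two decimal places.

Astrid reaches Greywick along 3 paths.
Via Stratus: 72% × 54% = 38.88%.
Via Marlow: 5% × 35% = 1.75%.
Via Ridgeback → Marlow: 100% × 50% × 35% = 17.5%.
Total: 38.88% + 1.75% + 17.5% = 58.13%.

58.13%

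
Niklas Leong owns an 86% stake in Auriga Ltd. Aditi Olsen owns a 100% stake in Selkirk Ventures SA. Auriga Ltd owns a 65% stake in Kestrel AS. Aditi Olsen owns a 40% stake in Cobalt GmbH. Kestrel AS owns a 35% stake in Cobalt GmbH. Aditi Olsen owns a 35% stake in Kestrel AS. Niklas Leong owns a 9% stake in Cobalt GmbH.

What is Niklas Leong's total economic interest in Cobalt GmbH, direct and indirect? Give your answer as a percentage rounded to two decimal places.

28.57%

Niklas reaches Cobalt along 2 paths.
Via Auriga → Kestrel: 86% × 65% × 35% = 19.565%.
Direct stake: 9% = 9%.
Total: 19.565% + 9% = 28.565%.
Rounded: 28.57%.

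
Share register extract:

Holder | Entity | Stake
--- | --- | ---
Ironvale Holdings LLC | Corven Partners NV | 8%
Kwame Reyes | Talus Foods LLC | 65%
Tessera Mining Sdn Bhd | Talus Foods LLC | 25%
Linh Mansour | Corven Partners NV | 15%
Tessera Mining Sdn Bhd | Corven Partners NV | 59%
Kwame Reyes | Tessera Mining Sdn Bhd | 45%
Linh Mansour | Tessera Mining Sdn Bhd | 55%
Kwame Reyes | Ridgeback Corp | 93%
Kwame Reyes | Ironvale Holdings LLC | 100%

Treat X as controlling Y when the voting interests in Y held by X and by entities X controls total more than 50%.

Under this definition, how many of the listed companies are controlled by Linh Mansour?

2

Linh holds 55% of Tessera, so Linh controls Tessera.
Linh and Tessera together hold 15% + 59% = 74% of Corven, so Linh controls Corven.
No other company's threshold is met.
Linh controls 2 companies.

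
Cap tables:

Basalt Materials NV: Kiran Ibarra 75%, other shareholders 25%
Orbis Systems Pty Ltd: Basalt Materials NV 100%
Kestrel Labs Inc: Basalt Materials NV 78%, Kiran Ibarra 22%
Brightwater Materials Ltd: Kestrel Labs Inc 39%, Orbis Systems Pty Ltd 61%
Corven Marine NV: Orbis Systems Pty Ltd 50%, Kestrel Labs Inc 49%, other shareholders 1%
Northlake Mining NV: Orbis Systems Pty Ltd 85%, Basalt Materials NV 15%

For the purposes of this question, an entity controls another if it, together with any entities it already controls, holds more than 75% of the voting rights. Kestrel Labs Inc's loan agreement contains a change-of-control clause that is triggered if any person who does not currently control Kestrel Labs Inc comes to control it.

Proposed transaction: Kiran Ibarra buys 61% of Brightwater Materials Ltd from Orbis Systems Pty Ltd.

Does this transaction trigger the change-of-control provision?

The purchase adds only to Kiran's holdings (Orbis's stake shrinks), so Kiran is the only person who could newly come to control Kestrel.
Kiran's largest direct stake is 75% in Basalt, which does not meet the threshold, so Kiran controls no company.
In Kestrel, Kiran's side holds only 22%, not > 75%.
So before the transaction, Kiran does not control Kestrel.
After the purchase, Kiran holds 61% of Brightwater directly, and Orbis's stake falls to 0%.
Kiran's side now holds 61% of Brightwater, not > 75%, so Kiran still does not control Brightwater.
After the transaction, Kiran's side holds 22% of Kestrel, not > 75%, so Kiran still does not control Kestrel.
No new person acquires control, so the clause is not triggered.

No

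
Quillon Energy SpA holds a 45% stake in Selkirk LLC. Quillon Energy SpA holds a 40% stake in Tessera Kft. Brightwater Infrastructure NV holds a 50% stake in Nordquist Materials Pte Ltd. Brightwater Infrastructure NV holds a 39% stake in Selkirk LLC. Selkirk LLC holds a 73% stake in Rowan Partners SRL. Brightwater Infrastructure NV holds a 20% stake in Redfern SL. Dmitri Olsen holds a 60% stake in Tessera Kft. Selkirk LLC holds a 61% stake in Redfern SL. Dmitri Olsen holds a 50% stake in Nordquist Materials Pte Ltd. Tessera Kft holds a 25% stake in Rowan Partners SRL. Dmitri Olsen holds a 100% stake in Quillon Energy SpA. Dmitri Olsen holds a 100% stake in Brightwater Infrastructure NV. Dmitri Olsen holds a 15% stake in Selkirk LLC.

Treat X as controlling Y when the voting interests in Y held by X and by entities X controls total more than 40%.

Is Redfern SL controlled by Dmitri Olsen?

Dmitri holds 100% of Brightwater, so Dmitri controls Brightwater.
Dmitri holds 100% of Quillon, so Dmitri controls Quillon.
Dmitri and Brightwater and Quillon together hold 15% + 39% + 45% = 99% of Selkirk, so Dmitri controls Selkirk.
Brightwater and Selkirk together hold 20% + 61% = 81% of Redfern, so Dmitri controls Redfern.

Yes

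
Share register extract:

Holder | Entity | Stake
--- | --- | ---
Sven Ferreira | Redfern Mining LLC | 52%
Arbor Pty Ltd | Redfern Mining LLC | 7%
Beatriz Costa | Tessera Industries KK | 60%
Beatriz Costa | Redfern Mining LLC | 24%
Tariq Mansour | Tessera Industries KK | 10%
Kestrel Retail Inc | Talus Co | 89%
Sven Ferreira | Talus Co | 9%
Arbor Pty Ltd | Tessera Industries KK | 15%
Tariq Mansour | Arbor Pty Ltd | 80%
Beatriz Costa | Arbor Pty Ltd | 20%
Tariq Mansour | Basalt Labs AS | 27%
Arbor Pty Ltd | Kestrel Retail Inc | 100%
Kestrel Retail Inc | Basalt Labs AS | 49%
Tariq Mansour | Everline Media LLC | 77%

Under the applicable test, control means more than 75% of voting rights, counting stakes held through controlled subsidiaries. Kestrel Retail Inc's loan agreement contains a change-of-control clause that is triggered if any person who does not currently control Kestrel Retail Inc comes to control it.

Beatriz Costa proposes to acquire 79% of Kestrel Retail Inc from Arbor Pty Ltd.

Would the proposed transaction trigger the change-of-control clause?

The purchase adds only to Beatriz's holdings (Arbor's stake shrinks), so Beatriz is the only person who could newly come to control Kestrel.
Beatriz's largest direct stake is 60% in Tessera, which does not meet the threshold, so Beatriz controls no company.
Neither Beatriz nor any entity Beatriz controls holds any voting interest in Kestrel.
So before the transaction, Beatriz does not control Kestrel.
After the purchase, Beatriz holds 79% of Kestrel directly, and Arbor's stake falls to 21%.
Beatriz holds 79% of Kestrel, so Beatriz controls Kestrel.
Beatriz did not control Kestrel before and does after, so the clause is triggered.

Yes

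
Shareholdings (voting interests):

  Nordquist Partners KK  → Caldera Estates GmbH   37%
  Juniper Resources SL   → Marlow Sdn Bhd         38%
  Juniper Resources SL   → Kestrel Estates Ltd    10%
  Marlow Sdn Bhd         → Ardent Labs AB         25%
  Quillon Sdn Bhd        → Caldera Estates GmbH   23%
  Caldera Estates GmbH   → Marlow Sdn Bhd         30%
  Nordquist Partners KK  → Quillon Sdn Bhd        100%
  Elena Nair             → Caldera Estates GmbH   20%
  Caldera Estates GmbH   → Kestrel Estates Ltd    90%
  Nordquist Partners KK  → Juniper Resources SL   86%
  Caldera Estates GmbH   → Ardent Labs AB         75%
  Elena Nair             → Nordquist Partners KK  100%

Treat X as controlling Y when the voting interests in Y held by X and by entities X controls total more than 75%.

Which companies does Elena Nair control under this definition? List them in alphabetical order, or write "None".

Caldera Estates GmbH, Juniper Resources SL, Kestrel Estates Ltd, Nordquist Partners KK, Quillon Sdn Bhd

Elena holds 100% of Nordquist, so Elena controls Nordquist.
Nordquist holds 100% of Quillon, so Elena controls Quillon.
Nordquist holds 86% of Juniper, so Elena controls Juniper.
Elena and Quillon and Nordquist together hold 20% + 23% + 37% = 80% of Caldera, so Elena controls Caldera.
Caldera and Juniper together hold 90% + 10% = 100% of Kestrel, so Elena controls Kestrel.
No other company's threshold is met.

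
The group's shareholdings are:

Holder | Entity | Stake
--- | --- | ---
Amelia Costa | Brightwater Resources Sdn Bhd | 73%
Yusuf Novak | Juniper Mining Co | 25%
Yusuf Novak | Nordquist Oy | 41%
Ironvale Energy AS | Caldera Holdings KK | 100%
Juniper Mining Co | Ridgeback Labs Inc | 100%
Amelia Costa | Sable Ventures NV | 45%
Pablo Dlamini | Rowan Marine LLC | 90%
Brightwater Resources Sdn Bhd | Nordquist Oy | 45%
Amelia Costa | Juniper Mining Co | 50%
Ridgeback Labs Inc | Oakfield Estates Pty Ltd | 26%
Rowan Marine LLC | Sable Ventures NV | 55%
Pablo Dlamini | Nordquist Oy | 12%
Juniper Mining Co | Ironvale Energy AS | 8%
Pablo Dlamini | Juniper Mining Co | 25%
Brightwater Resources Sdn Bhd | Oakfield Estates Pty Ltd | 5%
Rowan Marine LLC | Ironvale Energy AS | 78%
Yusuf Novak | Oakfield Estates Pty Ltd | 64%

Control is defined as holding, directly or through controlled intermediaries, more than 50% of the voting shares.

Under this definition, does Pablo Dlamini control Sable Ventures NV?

Pablo holds 90% of Rowan, so Pablo controls Rowan.
Rowan holds 55% of Sable, so Pablo controls Sable.

Yes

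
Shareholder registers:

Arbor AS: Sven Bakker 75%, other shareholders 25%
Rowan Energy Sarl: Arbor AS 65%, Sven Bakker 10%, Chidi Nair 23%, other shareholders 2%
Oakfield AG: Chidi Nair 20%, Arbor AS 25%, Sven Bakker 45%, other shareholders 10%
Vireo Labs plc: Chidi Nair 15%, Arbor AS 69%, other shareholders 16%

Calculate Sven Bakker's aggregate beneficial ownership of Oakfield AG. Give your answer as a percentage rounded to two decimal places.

Sven reaches Oakfield along 2 paths.
Via Arbor: 75% × 25% = 18.75%.
Direct stake: 45% = 45%.
Total: 18.75% + 45% = 63.75%.

63.75%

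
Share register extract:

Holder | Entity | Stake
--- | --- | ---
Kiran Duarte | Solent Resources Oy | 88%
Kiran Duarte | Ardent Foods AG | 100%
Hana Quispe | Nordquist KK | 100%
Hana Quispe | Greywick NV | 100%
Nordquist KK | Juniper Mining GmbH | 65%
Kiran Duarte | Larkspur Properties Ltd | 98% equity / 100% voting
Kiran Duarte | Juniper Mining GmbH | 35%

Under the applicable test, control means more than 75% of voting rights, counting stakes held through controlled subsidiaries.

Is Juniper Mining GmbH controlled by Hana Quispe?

No

Hana holds 100% of Greywick, so Hana controls Greywick.
Hana holds 100% of Nordquist, so Hana controls Nordquist.
In Juniper, Hana's side holds only 65%, not > 75%.
So Hana does not control Juniper.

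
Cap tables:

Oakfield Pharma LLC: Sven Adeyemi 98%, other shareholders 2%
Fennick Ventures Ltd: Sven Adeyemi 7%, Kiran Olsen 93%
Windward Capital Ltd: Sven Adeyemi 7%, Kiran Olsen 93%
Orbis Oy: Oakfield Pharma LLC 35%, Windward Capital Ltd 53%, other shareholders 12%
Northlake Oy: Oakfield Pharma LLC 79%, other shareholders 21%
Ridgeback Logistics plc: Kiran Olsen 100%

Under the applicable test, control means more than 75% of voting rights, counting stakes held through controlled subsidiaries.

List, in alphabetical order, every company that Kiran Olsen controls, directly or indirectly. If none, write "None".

Fennick Ventures Ltd, Ridgeback Logistics plc, Windward Capital Ltd

Kiran holds 93% of Fennick, so Kiran controls Fennick.
Kiran holds 93% of Windward, so Kiran controls Windward.
Kiran holds 100% of Ridgeback, so Kiran controls Ridgeback.
No other company's threshold is met.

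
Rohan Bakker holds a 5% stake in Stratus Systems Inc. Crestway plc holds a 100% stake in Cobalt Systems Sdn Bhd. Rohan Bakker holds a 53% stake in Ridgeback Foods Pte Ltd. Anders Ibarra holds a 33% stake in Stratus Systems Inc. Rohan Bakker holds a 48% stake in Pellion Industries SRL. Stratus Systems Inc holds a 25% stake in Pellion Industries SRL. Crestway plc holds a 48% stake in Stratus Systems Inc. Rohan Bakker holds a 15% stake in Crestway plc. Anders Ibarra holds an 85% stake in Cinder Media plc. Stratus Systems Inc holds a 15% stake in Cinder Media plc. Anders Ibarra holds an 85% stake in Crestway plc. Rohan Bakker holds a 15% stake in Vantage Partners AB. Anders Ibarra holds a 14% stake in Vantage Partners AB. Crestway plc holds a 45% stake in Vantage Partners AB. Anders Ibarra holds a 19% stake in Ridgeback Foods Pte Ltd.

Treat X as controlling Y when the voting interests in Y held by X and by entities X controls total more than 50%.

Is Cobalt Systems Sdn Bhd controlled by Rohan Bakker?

Rohan holds 53% of Ridgeback, so Rohan controls Ridgeback.
Neither Rohan nor any entity Rohan controls holds any voting interest in Cobalt.
So Rohan does not control Cobalt.

No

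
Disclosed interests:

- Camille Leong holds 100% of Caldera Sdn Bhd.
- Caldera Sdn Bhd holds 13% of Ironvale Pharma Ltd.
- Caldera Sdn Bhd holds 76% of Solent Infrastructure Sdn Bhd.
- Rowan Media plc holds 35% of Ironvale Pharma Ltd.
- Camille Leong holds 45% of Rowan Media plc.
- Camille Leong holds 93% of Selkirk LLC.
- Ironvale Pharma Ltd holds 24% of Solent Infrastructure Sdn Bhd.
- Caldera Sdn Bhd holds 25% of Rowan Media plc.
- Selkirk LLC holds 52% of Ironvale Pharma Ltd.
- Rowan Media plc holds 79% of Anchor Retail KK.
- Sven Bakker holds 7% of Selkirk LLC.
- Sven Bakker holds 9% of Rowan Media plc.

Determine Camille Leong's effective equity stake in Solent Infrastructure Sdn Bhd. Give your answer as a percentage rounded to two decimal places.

96.61%

Camille reaches Solent along 5 paths.
Via Caldera: 100% × 76% = 76%.
Via Caldera → Rowan → Ironvale: 100% × 25% × 35% × 24% = 2.1%.
Via Rowan → Ironvale: 45% × 35% × 24% = 3.78%.
Via Caldera → Ironvale: 100% × 13% × 24% = 3.12%.
Via Selkirk → Ironvale: 93% × 52% × 24% = 11.6064%.
Total: 76% + 2.1% + 3.78% + 3.12% + 11.6064% = 96.6064%.
Rounded: 96.61%.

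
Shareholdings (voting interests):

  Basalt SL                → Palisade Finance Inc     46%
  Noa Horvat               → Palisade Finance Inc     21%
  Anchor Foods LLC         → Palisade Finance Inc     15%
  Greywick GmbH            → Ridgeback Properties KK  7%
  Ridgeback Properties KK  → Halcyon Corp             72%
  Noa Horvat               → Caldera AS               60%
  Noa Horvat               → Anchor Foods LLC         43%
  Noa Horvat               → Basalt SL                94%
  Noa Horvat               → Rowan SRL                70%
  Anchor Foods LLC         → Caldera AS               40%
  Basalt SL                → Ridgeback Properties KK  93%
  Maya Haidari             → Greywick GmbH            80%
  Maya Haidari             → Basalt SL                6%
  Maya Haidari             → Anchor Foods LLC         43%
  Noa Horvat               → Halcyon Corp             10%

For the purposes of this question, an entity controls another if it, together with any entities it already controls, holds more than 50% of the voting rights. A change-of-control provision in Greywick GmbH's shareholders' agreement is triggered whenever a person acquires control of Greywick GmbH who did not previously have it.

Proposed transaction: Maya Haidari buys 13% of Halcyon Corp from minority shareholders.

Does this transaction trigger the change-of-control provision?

The purchase changes only Maya's holdings, so Maya is the only person who could newly come to control Greywick.
Maya holds 80% of Greywick, so Maya controls Greywick.
So Maya already controls Greywick before the transaction.
After the purchase, Maya holds 13% of Halcyon directly.
Maya controlled Greywick already, so this is not a new person acquiring control; every other person's position is unchanged or reduced.
No new person acquires control, so the clause is not triggered.

No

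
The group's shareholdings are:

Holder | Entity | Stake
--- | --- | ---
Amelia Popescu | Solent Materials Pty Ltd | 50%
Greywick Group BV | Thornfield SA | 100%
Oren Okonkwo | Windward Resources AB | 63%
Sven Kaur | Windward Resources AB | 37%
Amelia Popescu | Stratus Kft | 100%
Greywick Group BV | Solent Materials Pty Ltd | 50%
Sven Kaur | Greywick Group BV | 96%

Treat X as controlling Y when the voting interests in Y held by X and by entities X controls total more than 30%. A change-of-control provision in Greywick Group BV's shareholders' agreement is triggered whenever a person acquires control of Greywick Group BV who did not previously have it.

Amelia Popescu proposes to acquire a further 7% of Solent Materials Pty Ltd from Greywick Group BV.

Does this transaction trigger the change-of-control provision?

The purchase adds only to Amelia's holdings (Greywick's stake shrinks), so Amelia is the only person who could newly come to control Greywick.
Amelia holds 100% of Stratus, so Amelia controls Stratus.
Amelia holds 50% of Solent, so Amelia controls Solent.
Neither Amelia nor any entity Amelia controls holds any voting interest in Greywick.
So before the transaction, Amelia does not control Greywick.
After the purchase, Amelia's direct stake in Solent rises to 50% + 7% = 57%, and Greywick's stake falls to 43%.
Amelia holds 57% of Solent, so Amelia controls Solent.
After the transaction, neither Amelia nor any entity Amelia controls holds a voting interest in Greywick, so Amelia still does not control it.
No new person acquires control, so the clause is not triggered.

No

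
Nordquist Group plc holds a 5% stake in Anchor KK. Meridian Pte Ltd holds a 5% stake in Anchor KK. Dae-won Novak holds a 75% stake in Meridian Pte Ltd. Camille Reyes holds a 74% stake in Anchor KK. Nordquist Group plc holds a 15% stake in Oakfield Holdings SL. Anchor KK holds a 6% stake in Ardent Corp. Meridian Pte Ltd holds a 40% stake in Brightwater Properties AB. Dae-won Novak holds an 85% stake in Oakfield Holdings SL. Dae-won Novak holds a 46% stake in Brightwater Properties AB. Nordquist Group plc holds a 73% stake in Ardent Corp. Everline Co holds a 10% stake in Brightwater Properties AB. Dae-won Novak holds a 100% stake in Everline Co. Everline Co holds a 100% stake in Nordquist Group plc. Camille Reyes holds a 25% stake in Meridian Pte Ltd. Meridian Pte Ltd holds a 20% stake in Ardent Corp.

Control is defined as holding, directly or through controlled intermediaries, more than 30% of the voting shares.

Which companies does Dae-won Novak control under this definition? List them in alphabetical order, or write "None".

Ardent Corp, Brightwater Properties AB, Everline Co, Meridian Pte Ltd, Nordquist Group plc, Oakfield Holdings SL

Dae-won holds 100% of Everline, so Dae-won controls Everline.
Dae-won holds 75% of Meridian, so Dae-won controls Meridian.
Everline holds 100% of Nordquist, so Dae-won controls Nordquist.
Dae-won and Meridian and Everline together hold 46% + 40% + 10% = 96% of Brightwater, so Dae-won controls Brightwater.
Nordquist and Dae-won together hold 15% + 85% = 100% of Oakfield, so Dae-won controls Oakfield.
Meridian and Nordquist together hold 20% + 73% = 93% of Ardent, so Dae-won controls Ardent.
No other company's threshold is met.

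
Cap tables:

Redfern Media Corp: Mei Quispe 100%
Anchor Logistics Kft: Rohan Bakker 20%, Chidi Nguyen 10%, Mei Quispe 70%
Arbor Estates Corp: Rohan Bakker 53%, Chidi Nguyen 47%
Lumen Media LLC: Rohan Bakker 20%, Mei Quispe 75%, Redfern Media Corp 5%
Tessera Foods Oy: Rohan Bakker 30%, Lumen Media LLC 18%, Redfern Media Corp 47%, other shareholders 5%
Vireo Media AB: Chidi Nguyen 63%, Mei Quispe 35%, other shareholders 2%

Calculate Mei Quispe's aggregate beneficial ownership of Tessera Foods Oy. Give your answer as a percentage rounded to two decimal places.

Mei reaches Tessera along 3 paths.
Via Lumen: 75% × 18% = 13.5%.
Via Redfern → Lumen: 100% × 5% × 18% = 0.9%.
Via Redfern: 100% × 47% = 47%.
Total: 13.5% + 0.9% + 47% = 61.4%.
Rounded: 61.40%.

61.40%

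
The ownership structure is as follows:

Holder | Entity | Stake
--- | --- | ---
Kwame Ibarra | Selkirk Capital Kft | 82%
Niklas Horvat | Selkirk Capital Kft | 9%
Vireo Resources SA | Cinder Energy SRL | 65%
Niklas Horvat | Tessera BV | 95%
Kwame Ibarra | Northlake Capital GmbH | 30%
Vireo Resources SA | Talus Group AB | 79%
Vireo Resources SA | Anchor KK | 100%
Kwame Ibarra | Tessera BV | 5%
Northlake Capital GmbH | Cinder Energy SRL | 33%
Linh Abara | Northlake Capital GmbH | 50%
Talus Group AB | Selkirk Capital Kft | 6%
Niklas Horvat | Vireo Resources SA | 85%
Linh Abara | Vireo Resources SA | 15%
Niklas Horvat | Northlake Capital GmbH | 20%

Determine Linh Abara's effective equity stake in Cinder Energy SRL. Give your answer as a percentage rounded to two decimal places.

26.25%

Linh reaches Cinder along 2 paths.
Via Vireo: 15% × 65% = 9.75%.
Via Northlake: 50% × 33% = 16.5%.
Total: 9.75% + 16.5% = 26.25%.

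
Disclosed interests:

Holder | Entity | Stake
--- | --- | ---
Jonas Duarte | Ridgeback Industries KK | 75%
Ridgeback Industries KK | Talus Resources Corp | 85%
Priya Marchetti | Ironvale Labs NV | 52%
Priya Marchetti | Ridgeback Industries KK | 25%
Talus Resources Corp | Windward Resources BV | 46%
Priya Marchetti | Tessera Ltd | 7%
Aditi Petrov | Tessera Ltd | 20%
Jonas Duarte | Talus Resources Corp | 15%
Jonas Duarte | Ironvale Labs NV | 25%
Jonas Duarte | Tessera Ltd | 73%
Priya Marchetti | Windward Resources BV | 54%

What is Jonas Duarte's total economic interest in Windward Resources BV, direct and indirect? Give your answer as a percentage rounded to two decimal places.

36.23%

Jonas reaches Windward along 2 paths.
Via Ridgeback → Talus: 75% × 85% × 46% = 29.325%.
Via Talus: 15% × 46% = 6.9%.
Total: 29.325% + 6.9% = 36.225%.
Rounded: 36.23%.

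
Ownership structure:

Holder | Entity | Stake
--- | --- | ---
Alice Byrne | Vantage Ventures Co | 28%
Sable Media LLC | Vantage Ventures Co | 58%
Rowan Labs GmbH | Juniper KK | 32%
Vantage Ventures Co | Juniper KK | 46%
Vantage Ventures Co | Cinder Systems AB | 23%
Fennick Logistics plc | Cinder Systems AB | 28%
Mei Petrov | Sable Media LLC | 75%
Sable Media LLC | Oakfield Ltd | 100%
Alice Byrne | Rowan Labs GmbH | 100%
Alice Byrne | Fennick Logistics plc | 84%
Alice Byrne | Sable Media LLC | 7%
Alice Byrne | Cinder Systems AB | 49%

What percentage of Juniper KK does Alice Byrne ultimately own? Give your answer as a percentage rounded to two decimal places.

Alice reaches Juniper along 3 paths.
Via Sable → Vantage: 7% × 58% × 46% = 1.8676%.
Via Vantage: 28% × 46% = 12.88%.
Via Rowan: 100% × 32% = 32%.
Total: 1.8676% + 12.88% + 32% = 46.7476%.
Rounded: 46.75%.

46.75%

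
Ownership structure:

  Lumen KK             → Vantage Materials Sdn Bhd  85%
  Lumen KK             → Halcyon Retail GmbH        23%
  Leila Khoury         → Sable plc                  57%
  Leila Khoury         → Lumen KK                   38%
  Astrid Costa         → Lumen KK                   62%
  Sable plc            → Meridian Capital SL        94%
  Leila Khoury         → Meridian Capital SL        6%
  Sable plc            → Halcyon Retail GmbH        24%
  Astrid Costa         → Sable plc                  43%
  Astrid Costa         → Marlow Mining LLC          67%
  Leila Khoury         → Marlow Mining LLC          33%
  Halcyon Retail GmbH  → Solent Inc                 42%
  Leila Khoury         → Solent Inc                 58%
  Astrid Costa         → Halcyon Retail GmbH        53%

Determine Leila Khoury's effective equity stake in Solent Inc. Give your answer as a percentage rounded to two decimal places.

Leila reaches Solent along 3 paths.
Direct stake: 58% = 58%.
Via Lumen → Halcyon: 38% × 23% × 42% = 3.6708%.
Via Sable → Halcyon: 57% × 24% × 42% = 5.7456%.
Total: 58% + 3.6708% + 5.7456% = 67.4164%.
Rounded: 67.42%.

67.42%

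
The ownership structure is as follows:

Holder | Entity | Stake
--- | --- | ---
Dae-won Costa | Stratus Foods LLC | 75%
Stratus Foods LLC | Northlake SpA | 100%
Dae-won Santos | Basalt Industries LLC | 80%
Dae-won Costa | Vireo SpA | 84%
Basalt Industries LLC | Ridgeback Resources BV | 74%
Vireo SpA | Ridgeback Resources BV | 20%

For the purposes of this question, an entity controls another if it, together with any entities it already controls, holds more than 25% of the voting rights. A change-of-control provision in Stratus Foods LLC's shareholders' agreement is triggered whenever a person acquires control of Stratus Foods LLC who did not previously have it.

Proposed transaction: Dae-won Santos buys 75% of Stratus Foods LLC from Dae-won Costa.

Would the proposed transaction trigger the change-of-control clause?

Yes

The purchase adds only to Dae-won Santos's holdings (Dae-won Costa's stake shrinks), so Dae-won Santos is the only person who could newly come to control Stratus.
Dae-won Santos holds 80% of Basalt, so Dae-won Santos controls Basalt.
Basalt holds 74% of Ridgeback, so Dae-won Santos controls Ridgeback.
Neither Dae-won Santos nor any entity Dae-won Santos controls holds any voting interest in Stratus.
So before the transaction, Dae-won Santos does not control Stratus.
After the purchase, Dae-won Santos holds 75% of Stratus directly, and Dae-won Costa's stake falls to 0%.
Dae-won Santos holds 75% of Stratus, so Dae-won Santos controls Stratus.
Dae-won Santos did not control Stratus before and does after, so the clause is triggered.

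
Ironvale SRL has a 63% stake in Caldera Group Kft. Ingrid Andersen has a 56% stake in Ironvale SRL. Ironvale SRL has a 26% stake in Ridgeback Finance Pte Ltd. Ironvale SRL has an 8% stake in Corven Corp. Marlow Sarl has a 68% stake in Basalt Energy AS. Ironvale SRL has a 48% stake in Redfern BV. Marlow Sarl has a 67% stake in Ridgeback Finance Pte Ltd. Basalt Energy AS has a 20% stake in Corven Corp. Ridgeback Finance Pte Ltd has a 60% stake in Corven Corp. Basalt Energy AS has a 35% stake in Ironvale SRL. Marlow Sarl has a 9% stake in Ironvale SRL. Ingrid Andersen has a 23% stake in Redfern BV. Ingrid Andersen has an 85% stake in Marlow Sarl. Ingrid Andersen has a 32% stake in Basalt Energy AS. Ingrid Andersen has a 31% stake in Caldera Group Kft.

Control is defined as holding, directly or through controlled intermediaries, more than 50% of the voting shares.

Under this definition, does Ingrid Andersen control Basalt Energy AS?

Yes

Ingrid holds 85% of Marlow, so Ingrid controls Marlow.
Marlow and Ingrid together hold 68% + 32% = 100% of Basalt, so Ingrid controls Basalt.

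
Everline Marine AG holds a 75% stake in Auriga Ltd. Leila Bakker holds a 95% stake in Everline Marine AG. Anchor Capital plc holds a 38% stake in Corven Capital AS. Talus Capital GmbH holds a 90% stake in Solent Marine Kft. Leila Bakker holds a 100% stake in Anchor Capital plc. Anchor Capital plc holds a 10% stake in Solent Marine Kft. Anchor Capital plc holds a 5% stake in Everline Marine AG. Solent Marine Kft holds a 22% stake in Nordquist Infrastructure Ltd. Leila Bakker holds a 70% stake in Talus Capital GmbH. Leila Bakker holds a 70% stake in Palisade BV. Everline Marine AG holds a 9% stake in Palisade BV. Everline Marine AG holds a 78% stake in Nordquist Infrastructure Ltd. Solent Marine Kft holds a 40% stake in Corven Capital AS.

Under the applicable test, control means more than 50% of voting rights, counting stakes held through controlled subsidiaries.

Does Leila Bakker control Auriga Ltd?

Leila holds 100% of Anchor, so Leila controls Anchor.
Leila and Anchor together hold 95% + 5% = 100% of Everline, so Leila controls Everline.
Everline holds 75% of Auriga, so Leila controls Auriga.

Yes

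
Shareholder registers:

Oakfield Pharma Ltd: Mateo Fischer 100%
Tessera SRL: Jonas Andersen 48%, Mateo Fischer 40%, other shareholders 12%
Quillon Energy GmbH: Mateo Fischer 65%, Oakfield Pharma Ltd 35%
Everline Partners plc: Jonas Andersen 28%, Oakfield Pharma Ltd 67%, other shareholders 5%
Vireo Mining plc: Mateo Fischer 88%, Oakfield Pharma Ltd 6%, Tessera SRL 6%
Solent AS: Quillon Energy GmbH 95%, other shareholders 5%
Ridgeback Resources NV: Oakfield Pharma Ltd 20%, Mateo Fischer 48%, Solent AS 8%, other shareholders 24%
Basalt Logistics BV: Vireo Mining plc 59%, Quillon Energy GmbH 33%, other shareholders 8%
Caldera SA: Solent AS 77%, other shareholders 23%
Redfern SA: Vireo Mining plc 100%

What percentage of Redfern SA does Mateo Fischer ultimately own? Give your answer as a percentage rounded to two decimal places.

Mateo reaches Redfern along 3 paths.
Via Vireo: 88% × 100% = 88%.
Via Oakfield → Vireo: 100% × 6% × 100% = 6%.
Via Tessera → Vireo: 40% × 6% × 100% = 2.4%.
Total: 88% + 6% + 2.4% = 96.4%.
Rounded: 96.40%.

96.40%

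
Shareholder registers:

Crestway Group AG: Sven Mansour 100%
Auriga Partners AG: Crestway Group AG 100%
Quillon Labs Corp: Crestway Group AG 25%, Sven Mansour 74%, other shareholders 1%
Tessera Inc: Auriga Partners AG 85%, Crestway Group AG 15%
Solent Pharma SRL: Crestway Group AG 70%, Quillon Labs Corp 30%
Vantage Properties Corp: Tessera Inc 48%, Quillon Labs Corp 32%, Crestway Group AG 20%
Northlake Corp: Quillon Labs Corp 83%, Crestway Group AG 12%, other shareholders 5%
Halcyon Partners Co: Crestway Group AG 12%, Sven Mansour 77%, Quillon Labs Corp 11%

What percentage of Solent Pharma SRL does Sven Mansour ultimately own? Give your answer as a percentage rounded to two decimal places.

99.70%

Sven reaches Solent along 3 paths.
Via Crestway: 100% × 70% = 70%.
Via Crestway → Quillon: 100% × 25% × 30% = 7.5%.
Via Quillon: 74% × 30% = 22.2%.
Total: 70% + 7.5% + 22.2% = 99.7%.
Rounded: 99.70%.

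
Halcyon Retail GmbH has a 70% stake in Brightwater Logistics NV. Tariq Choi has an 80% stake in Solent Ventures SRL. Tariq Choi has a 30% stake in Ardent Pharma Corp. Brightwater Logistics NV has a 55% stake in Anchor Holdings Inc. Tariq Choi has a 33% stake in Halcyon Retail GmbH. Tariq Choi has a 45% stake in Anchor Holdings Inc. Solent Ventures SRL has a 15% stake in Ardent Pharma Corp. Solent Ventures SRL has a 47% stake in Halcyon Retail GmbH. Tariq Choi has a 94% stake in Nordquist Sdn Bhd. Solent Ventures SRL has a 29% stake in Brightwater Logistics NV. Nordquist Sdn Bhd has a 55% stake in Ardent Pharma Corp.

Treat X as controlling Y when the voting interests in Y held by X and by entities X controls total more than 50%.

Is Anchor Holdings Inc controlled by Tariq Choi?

Tariq holds 80% of Solent, so Tariq controls Solent.
Tariq and Solent together hold 33% + 47% = 80% of Halcyon, so Tariq controls Halcyon.
Halcyon and Solent together hold 70% + 29% = 99% of Brightwater, so Tariq controls Brightwater.
Brightwater and Tariq together hold 55% + 45% = 100% of Anchor, so Tariq controls Anchor.

Yes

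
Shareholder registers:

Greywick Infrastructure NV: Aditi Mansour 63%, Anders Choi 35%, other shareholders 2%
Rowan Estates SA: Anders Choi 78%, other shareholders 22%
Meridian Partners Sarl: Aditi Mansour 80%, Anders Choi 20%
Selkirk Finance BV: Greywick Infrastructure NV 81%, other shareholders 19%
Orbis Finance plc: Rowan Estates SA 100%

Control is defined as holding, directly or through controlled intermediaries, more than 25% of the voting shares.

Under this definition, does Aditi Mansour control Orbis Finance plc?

No

Aditi holds 63% of Greywick, so Aditi controls Greywick.
Aditi holds 80% of Meridian, so Aditi controls Meridian.
Greywick holds 81% of Selkirk, so Aditi controls Selkirk.
Neither Aditi nor any entity Aditi controls holds any voting interest in Orbis.
So Aditi does not control Orbis.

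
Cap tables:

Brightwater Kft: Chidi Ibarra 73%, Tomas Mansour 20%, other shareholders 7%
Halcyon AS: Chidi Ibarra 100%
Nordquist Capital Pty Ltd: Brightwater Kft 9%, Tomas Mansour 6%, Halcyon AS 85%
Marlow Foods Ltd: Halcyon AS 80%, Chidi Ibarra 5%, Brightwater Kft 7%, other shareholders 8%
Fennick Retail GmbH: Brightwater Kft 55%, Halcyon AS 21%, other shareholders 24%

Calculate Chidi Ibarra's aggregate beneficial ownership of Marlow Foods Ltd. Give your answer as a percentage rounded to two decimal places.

Chidi reaches Marlow along 3 paths.
Via Halcyon: 100% × 80% = 80%.
Direct stake: 5% = 5%.
Via Brightwater: 73% × 7% = 5.11%.
Total: 80% + 5% + 5.11% = 90.11%.

90.11%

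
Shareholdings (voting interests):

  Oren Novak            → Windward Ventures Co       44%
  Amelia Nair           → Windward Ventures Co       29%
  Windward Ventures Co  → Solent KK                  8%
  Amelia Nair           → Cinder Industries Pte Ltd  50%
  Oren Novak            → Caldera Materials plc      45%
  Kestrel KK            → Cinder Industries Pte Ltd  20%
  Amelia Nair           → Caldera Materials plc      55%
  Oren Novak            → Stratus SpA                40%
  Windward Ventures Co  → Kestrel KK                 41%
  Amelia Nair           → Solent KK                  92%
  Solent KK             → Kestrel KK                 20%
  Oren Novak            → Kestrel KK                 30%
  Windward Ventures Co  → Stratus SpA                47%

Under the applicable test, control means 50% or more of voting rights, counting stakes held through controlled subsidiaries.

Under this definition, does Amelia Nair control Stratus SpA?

No

Amelia holds 55% of Caldera, so Amelia controls Caldera.
Amelia holds 92% of Solent, so Amelia controls Solent.
Amelia holds 50% of Cinder, so Amelia controls Cinder.
Neither Amelia nor any entity Amelia controls holds any voting interest in Stratus.
So Amelia does not control Stratus.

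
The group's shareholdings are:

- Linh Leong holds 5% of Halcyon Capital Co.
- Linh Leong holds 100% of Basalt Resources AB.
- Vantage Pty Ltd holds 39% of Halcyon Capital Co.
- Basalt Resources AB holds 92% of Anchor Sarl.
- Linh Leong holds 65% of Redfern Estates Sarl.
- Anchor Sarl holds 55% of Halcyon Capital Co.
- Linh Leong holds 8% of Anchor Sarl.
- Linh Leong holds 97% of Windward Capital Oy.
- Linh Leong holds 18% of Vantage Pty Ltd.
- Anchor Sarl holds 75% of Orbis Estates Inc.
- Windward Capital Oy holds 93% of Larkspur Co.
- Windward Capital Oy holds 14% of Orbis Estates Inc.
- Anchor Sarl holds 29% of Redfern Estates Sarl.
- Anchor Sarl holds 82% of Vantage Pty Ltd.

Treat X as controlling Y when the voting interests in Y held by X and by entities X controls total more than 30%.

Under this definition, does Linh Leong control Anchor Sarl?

Yes

Linh holds 100% of Basalt, so Linh controls Basalt.
Linh and Basalt together hold 8% + 92% = 100% of Anchor, so Linh controls Anchor.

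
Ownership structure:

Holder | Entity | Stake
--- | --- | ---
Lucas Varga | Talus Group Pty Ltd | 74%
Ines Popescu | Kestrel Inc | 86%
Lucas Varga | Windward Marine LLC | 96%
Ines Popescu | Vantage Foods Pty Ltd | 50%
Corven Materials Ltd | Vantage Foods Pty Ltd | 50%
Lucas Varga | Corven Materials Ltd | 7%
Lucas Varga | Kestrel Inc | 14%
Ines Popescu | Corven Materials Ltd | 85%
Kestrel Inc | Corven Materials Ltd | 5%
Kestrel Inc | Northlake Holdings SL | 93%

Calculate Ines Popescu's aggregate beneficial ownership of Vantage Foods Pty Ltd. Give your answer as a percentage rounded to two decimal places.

94.65%

Ines reaches Vantage along 3 paths.
Via Corven: 85% × 50% = 42.5%.
Via Kestrel → Corven: 86% × 5% × 50% = 2.15%.
Direct stake: 50% = 50%.
Total: 42.5% + 2.15% + 50% = 94.65%.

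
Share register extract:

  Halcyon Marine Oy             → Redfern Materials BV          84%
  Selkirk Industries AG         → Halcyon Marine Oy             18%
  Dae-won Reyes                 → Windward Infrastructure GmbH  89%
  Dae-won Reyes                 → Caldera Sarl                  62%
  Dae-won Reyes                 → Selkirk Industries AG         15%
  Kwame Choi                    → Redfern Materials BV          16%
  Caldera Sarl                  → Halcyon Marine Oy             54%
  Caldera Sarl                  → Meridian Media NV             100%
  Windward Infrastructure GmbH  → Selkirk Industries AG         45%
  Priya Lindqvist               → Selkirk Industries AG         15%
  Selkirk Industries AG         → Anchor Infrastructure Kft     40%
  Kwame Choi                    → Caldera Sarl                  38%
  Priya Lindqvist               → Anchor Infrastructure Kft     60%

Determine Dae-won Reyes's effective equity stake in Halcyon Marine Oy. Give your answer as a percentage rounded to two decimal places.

Dae-won reaches Halcyon along 3 paths.
Via Selkirk: 15% × 18% = 2.7%.
Via Windward → Selkirk: 89% × 45% × 18% = 7.209%.
Via Caldera: 62% × 54% = 33.48%.
Total: 2.7% + 7.209% + 33.48% = 43.389%.
Rounded: 43.39%.

43.39%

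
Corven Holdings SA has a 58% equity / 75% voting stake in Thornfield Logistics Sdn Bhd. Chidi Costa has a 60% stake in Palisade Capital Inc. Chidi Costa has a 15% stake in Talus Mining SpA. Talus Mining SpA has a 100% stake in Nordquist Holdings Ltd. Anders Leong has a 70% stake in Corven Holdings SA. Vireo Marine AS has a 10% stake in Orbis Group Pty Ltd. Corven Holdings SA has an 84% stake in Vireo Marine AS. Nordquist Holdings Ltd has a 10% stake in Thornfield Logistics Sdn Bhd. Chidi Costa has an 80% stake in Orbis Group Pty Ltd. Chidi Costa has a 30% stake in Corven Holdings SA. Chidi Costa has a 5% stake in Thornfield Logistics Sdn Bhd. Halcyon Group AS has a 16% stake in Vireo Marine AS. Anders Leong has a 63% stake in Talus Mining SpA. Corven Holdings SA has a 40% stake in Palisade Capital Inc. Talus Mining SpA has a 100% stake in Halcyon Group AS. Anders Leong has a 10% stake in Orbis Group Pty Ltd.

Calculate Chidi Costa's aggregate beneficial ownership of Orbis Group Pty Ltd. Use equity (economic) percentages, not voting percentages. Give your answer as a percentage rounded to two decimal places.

82.76%

Chidi reaches Orbis along 3 paths.
Direct stake: 80% = 80%.
Via Corven → Vireo: 30% × 84% × 10% = 2.52%.
Via Talus → Halcyon → Vireo: 15% × 100% × 16% × 10% = 0.24%.
Total: 80% + 2.52% + 0.24% = 82.76%.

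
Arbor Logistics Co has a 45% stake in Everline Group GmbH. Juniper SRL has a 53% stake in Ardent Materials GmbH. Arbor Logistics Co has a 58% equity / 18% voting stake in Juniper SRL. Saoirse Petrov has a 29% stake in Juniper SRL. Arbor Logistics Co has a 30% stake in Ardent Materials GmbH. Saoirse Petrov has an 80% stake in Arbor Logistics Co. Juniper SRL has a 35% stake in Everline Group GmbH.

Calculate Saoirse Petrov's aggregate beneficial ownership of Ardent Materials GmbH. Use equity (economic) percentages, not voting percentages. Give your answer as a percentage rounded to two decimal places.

63.96%

Saoirse reaches Ardent along 3 paths.
Via Juniper: 29% × 53% = 15.37%.
Via Arbor → Juniper: 80% × 58% × 53% = 24.592%.
Via Arbor: 80% × 30% = 24%.
Total: 15.37% + 24.592% + 24% = 63.962%.
Rounded: 63.96%.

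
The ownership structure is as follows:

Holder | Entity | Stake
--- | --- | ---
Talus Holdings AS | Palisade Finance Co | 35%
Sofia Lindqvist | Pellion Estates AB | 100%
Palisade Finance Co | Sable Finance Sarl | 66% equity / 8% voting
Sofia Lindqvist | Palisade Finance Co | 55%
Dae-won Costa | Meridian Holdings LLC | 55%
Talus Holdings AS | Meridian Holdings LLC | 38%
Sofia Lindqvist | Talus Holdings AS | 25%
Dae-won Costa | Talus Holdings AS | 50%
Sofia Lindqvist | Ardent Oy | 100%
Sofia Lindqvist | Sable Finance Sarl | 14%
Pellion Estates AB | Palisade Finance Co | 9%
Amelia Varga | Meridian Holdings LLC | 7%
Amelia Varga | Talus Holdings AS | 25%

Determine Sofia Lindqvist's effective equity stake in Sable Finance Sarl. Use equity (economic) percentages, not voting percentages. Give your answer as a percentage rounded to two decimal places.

Sofia reaches Sable along 4 paths.
Direct stake: 14% = 14%.
Via Talus → Palisade: 25% × 35% × 66% = 5.775%.
Via Pellion → Palisade: 100% × 9% × 66% = 5.94%.
Via Palisade: 55% × 66% = 36.3%.
Total: 14% + 5.775% + 5.94% + 36.3% = 62.015%.
Rounded: 62.02%.

62.02%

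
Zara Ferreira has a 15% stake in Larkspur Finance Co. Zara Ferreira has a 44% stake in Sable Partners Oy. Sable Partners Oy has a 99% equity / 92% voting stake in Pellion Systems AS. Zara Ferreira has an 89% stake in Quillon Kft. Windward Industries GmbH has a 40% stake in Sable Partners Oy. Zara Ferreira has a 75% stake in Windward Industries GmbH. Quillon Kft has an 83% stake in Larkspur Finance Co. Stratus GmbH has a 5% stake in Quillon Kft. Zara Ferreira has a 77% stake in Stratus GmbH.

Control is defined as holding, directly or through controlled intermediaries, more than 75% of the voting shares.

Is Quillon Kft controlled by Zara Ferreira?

Zara holds 77% of Stratus, so Zara controls Stratus.
Stratus and Zara together hold 5% + 89% = 94% of Quillon, so Zara controls Quillon.

Yes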